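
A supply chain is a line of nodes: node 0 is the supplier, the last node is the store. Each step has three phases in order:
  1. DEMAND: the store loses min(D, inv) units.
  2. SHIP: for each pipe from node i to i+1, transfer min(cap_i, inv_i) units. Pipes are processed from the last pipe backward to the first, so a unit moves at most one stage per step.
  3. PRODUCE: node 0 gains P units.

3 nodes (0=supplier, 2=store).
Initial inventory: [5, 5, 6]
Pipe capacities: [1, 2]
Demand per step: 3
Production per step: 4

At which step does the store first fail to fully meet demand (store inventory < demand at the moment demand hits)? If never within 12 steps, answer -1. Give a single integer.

Step 1: demand=3,sold=3 ship[1->2]=2 ship[0->1]=1 prod=4 -> [8 4 5]
Step 2: demand=3,sold=3 ship[1->2]=2 ship[0->1]=1 prod=4 -> [11 3 4]
Step 3: demand=3,sold=3 ship[1->2]=2 ship[0->1]=1 prod=4 -> [14 2 3]
Step 4: demand=3,sold=3 ship[1->2]=2 ship[0->1]=1 prod=4 -> [17 1 2]
Step 5: demand=3,sold=2 ship[1->2]=1 ship[0->1]=1 prod=4 -> [20 1 1]
Step 6: demand=3,sold=1 ship[1->2]=1 ship[0->1]=1 prod=4 -> [23 1 1]
Step 7: demand=3,sold=1 ship[1->2]=1 ship[0->1]=1 prod=4 -> [26 1 1]
Step 8: demand=3,sold=1 ship[1->2]=1 ship[0->1]=1 prod=4 -> [29 1 1]
Step 9: demand=3,sold=1 ship[1->2]=1 ship[0->1]=1 prod=4 -> [32 1 1]
Step 10: demand=3,sold=1 ship[1->2]=1 ship[0->1]=1 prod=4 -> [35 1 1]
Step 11: demand=3,sold=1 ship[1->2]=1 ship[0->1]=1 prod=4 -> [38 1 1]
Step 12: demand=3,sold=1 ship[1->2]=1 ship[0->1]=1 prod=4 -> [41 1 1]
First stockout at step 5

5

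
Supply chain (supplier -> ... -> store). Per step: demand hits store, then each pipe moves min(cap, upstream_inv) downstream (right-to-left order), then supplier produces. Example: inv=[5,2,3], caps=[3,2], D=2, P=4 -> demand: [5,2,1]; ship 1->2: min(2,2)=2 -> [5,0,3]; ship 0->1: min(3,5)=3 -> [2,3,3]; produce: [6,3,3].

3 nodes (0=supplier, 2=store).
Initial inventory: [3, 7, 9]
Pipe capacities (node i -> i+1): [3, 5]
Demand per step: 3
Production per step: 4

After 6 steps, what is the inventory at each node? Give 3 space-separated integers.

Step 1: demand=3,sold=3 ship[1->2]=5 ship[0->1]=3 prod=4 -> inv=[4 5 11]
Step 2: demand=3,sold=3 ship[1->2]=5 ship[0->1]=3 prod=4 -> inv=[5 3 13]
Step 3: demand=3,sold=3 ship[1->2]=3 ship[0->1]=3 prod=4 -> inv=[6 3 13]
Step 4: demand=3,sold=3 ship[1->2]=3 ship[0->1]=3 prod=4 -> inv=[7 3 13]
Step 5: demand=3,sold=3 ship[1->2]=3 ship[0->1]=3 prod=4 -> inv=[8 3 13]
Step 6: demand=3,sold=3 ship[1->2]=3 ship[0->1]=3 prod=4 -> inv=[9 3 13]

9 3 13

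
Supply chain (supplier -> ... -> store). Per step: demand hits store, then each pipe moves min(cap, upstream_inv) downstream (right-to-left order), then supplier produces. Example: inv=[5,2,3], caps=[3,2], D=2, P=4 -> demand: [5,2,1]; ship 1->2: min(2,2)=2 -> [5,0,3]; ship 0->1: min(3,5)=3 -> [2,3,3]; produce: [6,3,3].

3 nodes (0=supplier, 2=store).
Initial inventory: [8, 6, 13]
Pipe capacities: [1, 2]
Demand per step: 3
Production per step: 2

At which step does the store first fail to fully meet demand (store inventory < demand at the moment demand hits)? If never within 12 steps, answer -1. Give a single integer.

Step 1: demand=3,sold=3 ship[1->2]=2 ship[0->1]=1 prod=2 -> [9 5 12]
Step 2: demand=3,sold=3 ship[1->2]=2 ship[0->1]=1 prod=2 -> [10 4 11]
Step 3: demand=3,sold=3 ship[1->2]=2 ship[0->1]=1 prod=2 -> [11 3 10]
Step 4: demand=3,sold=3 ship[1->2]=2 ship[0->1]=1 prod=2 -> [12 2 9]
Step 5: demand=3,sold=3 ship[1->2]=2 ship[0->1]=1 prod=2 -> [13 1 8]
Step 6: demand=3,sold=3 ship[1->2]=1 ship[0->1]=1 prod=2 -> [14 1 6]
Step 7: demand=3,sold=3 ship[1->2]=1 ship[0->1]=1 prod=2 -> [15 1 4]
Step 8: demand=3,sold=3 ship[1->2]=1 ship[0->1]=1 prod=2 -> [16 1 2]
Step 9: demand=3,sold=2 ship[1->2]=1 ship[0->1]=1 prod=2 -> [17 1 1]
Step 10: demand=3,sold=1 ship[1->2]=1 ship[0->1]=1 prod=2 -> [18 1 1]
Step 11: demand=3,sold=1 ship[1->2]=1 ship[0->1]=1 prod=2 -> [19 1 1]
Step 12: demand=3,sold=1 ship[1->2]=1 ship[0->1]=1 prod=2 -> [20 1 1]
First stockout at step 9

9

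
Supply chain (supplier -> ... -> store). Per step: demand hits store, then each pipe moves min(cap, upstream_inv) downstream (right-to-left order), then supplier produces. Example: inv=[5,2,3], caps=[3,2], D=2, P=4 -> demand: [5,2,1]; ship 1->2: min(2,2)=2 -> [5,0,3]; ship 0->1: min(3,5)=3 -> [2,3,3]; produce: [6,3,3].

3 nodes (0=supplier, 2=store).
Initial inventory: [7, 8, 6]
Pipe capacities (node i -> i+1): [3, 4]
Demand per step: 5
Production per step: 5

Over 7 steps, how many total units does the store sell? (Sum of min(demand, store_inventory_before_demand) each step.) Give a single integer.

Answer: 29

Derivation:
Step 1: sold=5 (running total=5) -> [9 7 5]
Step 2: sold=5 (running total=10) -> [11 6 4]
Step 3: sold=4 (running total=14) -> [13 5 4]
Step 4: sold=4 (running total=18) -> [15 4 4]
Step 5: sold=4 (running total=22) -> [17 3 4]
Step 6: sold=4 (running total=26) -> [19 3 3]
Step 7: sold=3 (running total=29) -> [21 3 3]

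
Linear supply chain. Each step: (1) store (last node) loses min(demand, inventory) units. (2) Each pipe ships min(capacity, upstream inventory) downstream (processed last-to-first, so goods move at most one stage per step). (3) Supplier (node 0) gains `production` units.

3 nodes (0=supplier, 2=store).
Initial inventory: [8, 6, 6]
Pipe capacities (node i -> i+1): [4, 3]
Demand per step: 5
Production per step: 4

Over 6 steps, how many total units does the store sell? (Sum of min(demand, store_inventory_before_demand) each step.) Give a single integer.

Answer: 21

Derivation:
Step 1: sold=5 (running total=5) -> [8 7 4]
Step 2: sold=4 (running total=9) -> [8 8 3]
Step 3: sold=3 (running total=12) -> [8 9 3]
Step 4: sold=3 (running total=15) -> [8 10 3]
Step 5: sold=3 (running total=18) -> [8 11 3]
Step 6: sold=3 (running total=21) -> [8 12 3]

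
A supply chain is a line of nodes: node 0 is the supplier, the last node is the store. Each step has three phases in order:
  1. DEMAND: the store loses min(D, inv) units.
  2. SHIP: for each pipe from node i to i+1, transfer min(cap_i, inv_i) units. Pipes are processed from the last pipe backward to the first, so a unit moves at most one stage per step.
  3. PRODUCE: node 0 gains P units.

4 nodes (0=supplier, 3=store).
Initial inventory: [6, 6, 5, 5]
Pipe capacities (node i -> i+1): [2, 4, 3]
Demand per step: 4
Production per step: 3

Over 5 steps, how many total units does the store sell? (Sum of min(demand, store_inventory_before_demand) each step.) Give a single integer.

Step 1: sold=4 (running total=4) -> [7 4 6 4]
Step 2: sold=4 (running total=8) -> [8 2 7 3]
Step 3: sold=3 (running total=11) -> [9 2 6 3]
Step 4: sold=3 (running total=14) -> [10 2 5 3]
Step 5: sold=3 (running total=17) -> [11 2 4 3]

Answer: 17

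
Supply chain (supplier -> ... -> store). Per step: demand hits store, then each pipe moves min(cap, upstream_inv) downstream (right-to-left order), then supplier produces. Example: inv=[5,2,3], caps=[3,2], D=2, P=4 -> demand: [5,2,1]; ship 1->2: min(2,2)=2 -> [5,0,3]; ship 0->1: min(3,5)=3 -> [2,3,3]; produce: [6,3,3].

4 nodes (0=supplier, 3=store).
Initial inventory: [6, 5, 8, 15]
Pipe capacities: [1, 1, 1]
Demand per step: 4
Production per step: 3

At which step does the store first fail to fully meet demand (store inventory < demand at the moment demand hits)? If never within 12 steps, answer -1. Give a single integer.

Step 1: demand=4,sold=4 ship[2->3]=1 ship[1->2]=1 ship[0->1]=1 prod=3 -> [8 5 8 12]
Step 2: demand=4,sold=4 ship[2->3]=1 ship[1->2]=1 ship[0->1]=1 prod=3 -> [10 5 8 9]
Step 3: demand=4,sold=4 ship[2->3]=1 ship[1->2]=1 ship[0->1]=1 prod=3 -> [12 5 8 6]
Step 4: demand=4,sold=4 ship[2->3]=1 ship[1->2]=1 ship[0->1]=1 prod=3 -> [14 5 8 3]
Step 5: demand=4,sold=3 ship[2->3]=1 ship[1->2]=1 ship[0->1]=1 prod=3 -> [16 5 8 1]
Step 6: demand=4,sold=1 ship[2->3]=1 ship[1->2]=1 ship[0->1]=1 prod=3 -> [18 5 8 1]
Step 7: demand=4,sold=1 ship[2->3]=1 ship[1->2]=1 ship[0->1]=1 prod=3 -> [20 5 8 1]
Step 8: demand=4,sold=1 ship[2->3]=1 ship[1->2]=1 ship[0->1]=1 prod=3 -> [22 5 8 1]
Step 9: demand=4,sold=1 ship[2->3]=1 ship[1->2]=1 ship[0->1]=1 prod=3 -> [24 5 8 1]
Step 10: demand=4,sold=1 ship[2->3]=1 ship[1->2]=1 ship[0->1]=1 prod=3 -> [26 5 8 1]
Step 11: demand=4,sold=1 ship[2->3]=1 ship[1->2]=1 ship[0->1]=1 prod=3 -> [28 5 8 1]
Step 12: demand=4,sold=1 ship[2->3]=1 ship[1->2]=1 ship[0->1]=1 prod=3 -> [30 5 8 1]
First stockout at step 5

5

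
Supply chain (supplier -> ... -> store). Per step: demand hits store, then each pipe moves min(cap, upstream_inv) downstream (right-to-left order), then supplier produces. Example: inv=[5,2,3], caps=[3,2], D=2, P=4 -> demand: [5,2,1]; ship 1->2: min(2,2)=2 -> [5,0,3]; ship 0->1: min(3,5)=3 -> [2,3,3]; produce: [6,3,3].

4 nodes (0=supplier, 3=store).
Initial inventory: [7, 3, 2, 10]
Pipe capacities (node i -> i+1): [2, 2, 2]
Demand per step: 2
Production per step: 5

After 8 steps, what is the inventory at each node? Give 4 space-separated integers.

Step 1: demand=2,sold=2 ship[2->3]=2 ship[1->2]=2 ship[0->1]=2 prod=5 -> inv=[10 3 2 10]
Step 2: demand=2,sold=2 ship[2->3]=2 ship[1->2]=2 ship[0->1]=2 prod=5 -> inv=[13 3 2 10]
Step 3: demand=2,sold=2 ship[2->3]=2 ship[1->2]=2 ship[0->1]=2 prod=5 -> inv=[16 3 2 10]
Step 4: demand=2,sold=2 ship[2->3]=2 ship[1->2]=2 ship[0->1]=2 prod=5 -> inv=[19 3 2 10]
Step 5: demand=2,sold=2 ship[2->3]=2 ship[1->2]=2 ship[0->1]=2 prod=5 -> inv=[22 3 2 10]
Step 6: demand=2,sold=2 ship[2->3]=2 ship[1->2]=2 ship[0->1]=2 prod=5 -> inv=[25 3 2 10]
Step 7: demand=2,sold=2 ship[2->3]=2 ship[1->2]=2 ship[0->1]=2 prod=5 -> inv=[28 3 2 10]
Step 8: demand=2,sold=2 ship[2->3]=2 ship[1->2]=2 ship[0->1]=2 prod=5 -> inv=[31 3 2 10]

31 3 2 10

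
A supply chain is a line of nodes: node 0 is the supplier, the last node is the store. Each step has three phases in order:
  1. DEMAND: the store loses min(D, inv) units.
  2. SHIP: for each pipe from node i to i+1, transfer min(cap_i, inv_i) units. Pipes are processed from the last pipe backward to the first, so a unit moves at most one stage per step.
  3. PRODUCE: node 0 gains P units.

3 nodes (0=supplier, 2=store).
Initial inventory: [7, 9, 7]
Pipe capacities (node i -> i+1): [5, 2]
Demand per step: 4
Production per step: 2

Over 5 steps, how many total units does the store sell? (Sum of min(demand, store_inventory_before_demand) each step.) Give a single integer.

Answer: 15

Derivation:
Step 1: sold=4 (running total=4) -> [4 12 5]
Step 2: sold=4 (running total=8) -> [2 14 3]
Step 3: sold=3 (running total=11) -> [2 14 2]
Step 4: sold=2 (running total=13) -> [2 14 2]
Step 5: sold=2 (running total=15) -> [2 14 2]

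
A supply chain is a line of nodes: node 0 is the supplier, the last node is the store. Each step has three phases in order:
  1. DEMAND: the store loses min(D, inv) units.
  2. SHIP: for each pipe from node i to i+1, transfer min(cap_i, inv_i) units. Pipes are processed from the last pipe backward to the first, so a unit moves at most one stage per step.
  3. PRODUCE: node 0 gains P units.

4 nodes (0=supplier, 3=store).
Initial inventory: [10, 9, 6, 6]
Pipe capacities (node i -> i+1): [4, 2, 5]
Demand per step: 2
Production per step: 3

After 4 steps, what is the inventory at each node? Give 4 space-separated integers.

Step 1: demand=2,sold=2 ship[2->3]=5 ship[1->2]=2 ship[0->1]=4 prod=3 -> inv=[9 11 3 9]
Step 2: demand=2,sold=2 ship[2->3]=3 ship[1->2]=2 ship[0->1]=4 prod=3 -> inv=[8 13 2 10]
Step 3: demand=2,sold=2 ship[2->3]=2 ship[1->2]=2 ship[0->1]=4 prod=3 -> inv=[7 15 2 10]
Step 4: demand=2,sold=2 ship[2->3]=2 ship[1->2]=2 ship[0->1]=4 prod=3 -> inv=[6 17 2 10]

6 17 2 10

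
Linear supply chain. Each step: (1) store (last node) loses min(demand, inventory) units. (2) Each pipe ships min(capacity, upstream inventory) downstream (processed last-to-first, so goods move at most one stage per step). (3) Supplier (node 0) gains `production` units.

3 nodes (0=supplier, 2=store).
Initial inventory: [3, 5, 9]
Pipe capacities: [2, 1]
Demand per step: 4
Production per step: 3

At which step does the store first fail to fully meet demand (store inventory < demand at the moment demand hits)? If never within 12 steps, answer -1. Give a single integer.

Step 1: demand=4,sold=4 ship[1->2]=1 ship[0->1]=2 prod=3 -> [4 6 6]
Step 2: demand=4,sold=4 ship[1->2]=1 ship[0->1]=2 prod=3 -> [5 7 3]
Step 3: demand=4,sold=3 ship[1->2]=1 ship[0->1]=2 prod=3 -> [6 8 1]
Step 4: demand=4,sold=1 ship[1->2]=1 ship[0->1]=2 prod=3 -> [7 9 1]
Step 5: demand=4,sold=1 ship[1->2]=1 ship[0->1]=2 prod=3 -> [8 10 1]
Step 6: demand=4,sold=1 ship[1->2]=1 ship[0->1]=2 prod=3 -> [9 11 1]
Step 7: demand=4,sold=1 ship[1->2]=1 ship[0->1]=2 prod=3 -> [10 12 1]
Step 8: demand=4,sold=1 ship[1->2]=1 ship[0->1]=2 prod=3 -> [11 13 1]
Step 9: demand=4,sold=1 ship[1->2]=1 ship[0->1]=2 prod=3 -> [12 14 1]
Step 10: demand=4,sold=1 ship[1->2]=1 ship[0->1]=2 prod=3 -> [13 15 1]
Step 11: demand=4,sold=1 ship[1->2]=1 ship[0->1]=2 prod=3 -> [14 16 1]
Step 12: demand=4,sold=1 ship[1->2]=1 ship[0->1]=2 prod=3 -> [15 17 1]
First stockout at step 3

3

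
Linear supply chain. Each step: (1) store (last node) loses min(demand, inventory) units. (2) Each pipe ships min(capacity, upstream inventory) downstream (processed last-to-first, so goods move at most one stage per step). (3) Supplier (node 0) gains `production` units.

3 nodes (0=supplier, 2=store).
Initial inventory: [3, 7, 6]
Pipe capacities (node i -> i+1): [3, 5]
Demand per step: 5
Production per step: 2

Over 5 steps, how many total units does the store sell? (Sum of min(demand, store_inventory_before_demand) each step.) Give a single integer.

Answer: 20

Derivation:
Step 1: sold=5 (running total=5) -> [2 5 6]
Step 2: sold=5 (running total=10) -> [2 2 6]
Step 3: sold=5 (running total=15) -> [2 2 3]
Step 4: sold=3 (running total=18) -> [2 2 2]
Step 5: sold=2 (running total=20) -> [2 2 2]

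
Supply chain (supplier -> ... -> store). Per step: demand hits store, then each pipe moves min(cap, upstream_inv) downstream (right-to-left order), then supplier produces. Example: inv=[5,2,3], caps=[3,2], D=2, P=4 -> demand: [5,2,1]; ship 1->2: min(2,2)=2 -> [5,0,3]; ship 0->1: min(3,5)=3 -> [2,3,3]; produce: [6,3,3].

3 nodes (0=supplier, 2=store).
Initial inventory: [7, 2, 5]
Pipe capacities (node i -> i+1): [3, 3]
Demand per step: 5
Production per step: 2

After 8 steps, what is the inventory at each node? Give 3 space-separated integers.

Step 1: demand=5,sold=5 ship[1->2]=2 ship[0->1]=3 prod=2 -> inv=[6 3 2]
Step 2: demand=5,sold=2 ship[1->2]=3 ship[0->1]=3 prod=2 -> inv=[5 3 3]
Step 3: demand=5,sold=3 ship[1->2]=3 ship[0->1]=3 prod=2 -> inv=[4 3 3]
Step 4: demand=5,sold=3 ship[1->2]=3 ship[0->1]=3 prod=2 -> inv=[3 3 3]
Step 5: demand=5,sold=3 ship[1->2]=3 ship[0->1]=3 prod=2 -> inv=[2 3 3]
Step 6: demand=5,sold=3 ship[1->2]=3 ship[0->1]=2 prod=2 -> inv=[2 2 3]
Step 7: demand=5,sold=3 ship[1->2]=2 ship[0->1]=2 prod=2 -> inv=[2 2 2]
Step 8: demand=5,sold=2 ship[1->2]=2 ship[0->1]=2 prod=2 -> inv=[2 2 2]

2 2 2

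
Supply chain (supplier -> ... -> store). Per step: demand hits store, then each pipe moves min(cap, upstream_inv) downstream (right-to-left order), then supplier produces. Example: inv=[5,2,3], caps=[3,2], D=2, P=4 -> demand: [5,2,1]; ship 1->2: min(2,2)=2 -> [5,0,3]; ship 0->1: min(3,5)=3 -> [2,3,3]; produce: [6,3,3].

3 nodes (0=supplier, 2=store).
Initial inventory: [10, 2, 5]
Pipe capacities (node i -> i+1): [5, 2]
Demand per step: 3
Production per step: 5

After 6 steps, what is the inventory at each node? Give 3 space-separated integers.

Step 1: demand=3,sold=3 ship[1->2]=2 ship[0->1]=5 prod=5 -> inv=[10 5 4]
Step 2: demand=3,sold=3 ship[1->2]=2 ship[0->1]=5 prod=5 -> inv=[10 8 3]
Step 3: demand=3,sold=3 ship[1->2]=2 ship[0->1]=5 prod=5 -> inv=[10 11 2]
Step 4: demand=3,sold=2 ship[1->2]=2 ship[0->1]=5 prod=5 -> inv=[10 14 2]
Step 5: demand=3,sold=2 ship[1->2]=2 ship[0->1]=5 prod=5 -> inv=[10 17 2]
Step 6: demand=3,sold=2 ship[1->2]=2 ship[0->1]=5 prod=5 -> inv=[10 20 2]

10 20 2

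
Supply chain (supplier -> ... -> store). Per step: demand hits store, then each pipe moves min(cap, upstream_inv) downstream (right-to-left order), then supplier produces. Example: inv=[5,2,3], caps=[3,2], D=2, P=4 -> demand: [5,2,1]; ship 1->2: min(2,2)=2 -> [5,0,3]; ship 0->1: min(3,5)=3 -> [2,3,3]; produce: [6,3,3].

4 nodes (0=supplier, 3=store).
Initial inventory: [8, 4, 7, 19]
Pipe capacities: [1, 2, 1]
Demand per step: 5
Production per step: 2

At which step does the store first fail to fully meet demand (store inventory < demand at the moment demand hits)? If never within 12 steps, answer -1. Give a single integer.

Step 1: demand=5,sold=5 ship[2->3]=1 ship[1->2]=2 ship[0->1]=1 prod=2 -> [9 3 8 15]
Step 2: demand=5,sold=5 ship[2->3]=1 ship[1->2]=2 ship[0->1]=1 prod=2 -> [10 2 9 11]
Step 3: demand=5,sold=5 ship[2->3]=1 ship[1->2]=2 ship[0->1]=1 prod=2 -> [11 1 10 7]
Step 4: demand=5,sold=5 ship[2->3]=1 ship[1->2]=1 ship[0->1]=1 prod=2 -> [12 1 10 3]
Step 5: demand=5,sold=3 ship[2->3]=1 ship[1->2]=1 ship[0->1]=1 prod=2 -> [13 1 10 1]
Step 6: demand=5,sold=1 ship[2->3]=1 ship[1->2]=1 ship[0->1]=1 prod=2 -> [14 1 10 1]
Step 7: demand=5,sold=1 ship[2->3]=1 ship[1->2]=1 ship[0->1]=1 prod=2 -> [15 1 10 1]
Step 8: demand=5,sold=1 ship[2->3]=1 ship[1->2]=1 ship[0->1]=1 prod=2 -> [16 1 10 1]
Step 9: demand=5,sold=1 ship[2->3]=1 ship[1->2]=1 ship[0->1]=1 prod=2 -> [17 1 10 1]
Step 10: demand=5,sold=1 ship[2->3]=1 ship[1->2]=1 ship[0->1]=1 prod=2 -> [18 1 10 1]
Step 11: demand=5,sold=1 ship[2->3]=1 ship[1->2]=1 ship[0->1]=1 prod=2 -> [19 1 10 1]
Step 12: demand=5,sold=1 ship[2->3]=1 ship[1->2]=1 ship[0->1]=1 prod=2 -> [20 1 10 1]
First stockout at step 5

5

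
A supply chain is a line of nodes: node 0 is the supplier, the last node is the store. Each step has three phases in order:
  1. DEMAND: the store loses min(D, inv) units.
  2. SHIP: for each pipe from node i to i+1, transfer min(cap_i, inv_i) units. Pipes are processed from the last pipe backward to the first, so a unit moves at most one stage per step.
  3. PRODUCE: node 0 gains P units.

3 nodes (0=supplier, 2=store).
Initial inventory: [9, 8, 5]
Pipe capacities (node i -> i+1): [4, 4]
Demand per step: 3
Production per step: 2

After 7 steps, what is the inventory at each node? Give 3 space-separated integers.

Step 1: demand=3,sold=3 ship[1->2]=4 ship[0->1]=4 prod=2 -> inv=[7 8 6]
Step 2: demand=3,sold=3 ship[1->2]=4 ship[0->1]=4 prod=2 -> inv=[5 8 7]
Step 3: demand=3,sold=3 ship[1->2]=4 ship[0->1]=4 prod=2 -> inv=[3 8 8]
Step 4: demand=3,sold=3 ship[1->2]=4 ship[0->1]=3 prod=2 -> inv=[2 7 9]
Step 5: demand=3,sold=3 ship[1->2]=4 ship[0->1]=2 prod=2 -> inv=[2 5 10]
Step 6: demand=3,sold=3 ship[1->2]=4 ship[0->1]=2 prod=2 -> inv=[2 3 11]
Step 7: demand=3,sold=3 ship[1->2]=3 ship[0->1]=2 prod=2 -> inv=[2 2 11]

2 2 11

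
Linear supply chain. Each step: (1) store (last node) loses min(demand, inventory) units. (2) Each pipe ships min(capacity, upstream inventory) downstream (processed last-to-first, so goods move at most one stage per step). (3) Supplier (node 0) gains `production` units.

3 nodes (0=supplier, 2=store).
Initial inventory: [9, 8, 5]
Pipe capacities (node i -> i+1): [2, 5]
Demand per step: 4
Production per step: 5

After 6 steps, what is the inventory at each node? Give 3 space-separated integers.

Step 1: demand=4,sold=4 ship[1->2]=5 ship[0->1]=2 prod=5 -> inv=[12 5 6]
Step 2: demand=4,sold=4 ship[1->2]=5 ship[0->1]=2 prod=5 -> inv=[15 2 7]
Step 3: demand=4,sold=4 ship[1->2]=2 ship[0->1]=2 prod=5 -> inv=[18 2 5]
Step 4: demand=4,sold=4 ship[1->2]=2 ship[0->1]=2 prod=5 -> inv=[21 2 3]
Step 5: demand=4,sold=3 ship[1->2]=2 ship[0->1]=2 prod=5 -> inv=[24 2 2]
Step 6: demand=4,sold=2 ship[1->2]=2 ship[0->1]=2 prod=5 -> inv=[27 2 2]

27 2 2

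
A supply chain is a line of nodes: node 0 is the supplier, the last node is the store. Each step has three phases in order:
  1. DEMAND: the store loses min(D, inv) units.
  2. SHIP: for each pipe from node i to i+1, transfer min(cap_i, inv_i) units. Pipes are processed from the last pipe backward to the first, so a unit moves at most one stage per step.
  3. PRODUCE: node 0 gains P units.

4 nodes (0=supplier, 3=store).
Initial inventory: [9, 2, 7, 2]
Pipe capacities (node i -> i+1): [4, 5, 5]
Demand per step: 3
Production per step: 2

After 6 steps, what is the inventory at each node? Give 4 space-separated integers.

Step 1: demand=3,sold=2 ship[2->3]=5 ship[1->2]=2 ship[0->1]=4 prod=2 -> inv=[7 4 4 5]
Step 2: demand=3,sold=3 ship[2->3]=4 ship[1->2]=4 ship[0->1]=4 prod=2 -> inv=[5 4 4 6]
Step 3: demand=3,sold=3 ship[2->3]=4 ship[1->2]=4 ship[0->1]=4 prod=2 -> inv=[3 4 4 7]
Step 4: demand=3,sold=3 ship[2->3]=4 ship[1->2]=4 ship[0->1]=3 prod=2 -> inv=[2 3 4 8]
Step 5: demand=3,sold=3 ship[2->3]=4 ship[1->2]=3 ship[0->1]=2 prod=2 -> inv=[2 2 3 9]
Step 6: demand=3,sold=3 ship[2->3]=3 ship[1->2]=2 ship[0->1]=2 prod=2 -> inv=[2 2 2 9]

2 2 2 9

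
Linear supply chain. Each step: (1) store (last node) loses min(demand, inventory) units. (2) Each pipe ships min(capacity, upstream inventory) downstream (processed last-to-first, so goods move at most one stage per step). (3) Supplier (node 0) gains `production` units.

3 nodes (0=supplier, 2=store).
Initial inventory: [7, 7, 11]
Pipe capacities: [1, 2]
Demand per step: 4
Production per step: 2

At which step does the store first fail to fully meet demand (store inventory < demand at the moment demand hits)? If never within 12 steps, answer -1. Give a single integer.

Step 1: demand=4,sold=4 ship[1->2]=2 ship[0->1]=1 prod=2 -> [8 6 9]
Step 2: demand=4,sold=4 ship[1->2]=2 ship[0->1]=1 prod=2 -> [9 5 7]
Step 3: demand=4,sold=4 ship[1->2]=2 ship[0->1]=1 prod=2 -> [10 4 5]
Step 4: demand=4,sold=4 ship[1->2]=2 ship[0->1]=1 prod=2 -> [11 3 3]
Step 5: demand=4,sold=3 ship[1->2]=2 ship[0->1]=1 prod=2 -> [12 2 2]
Step 6: demand=4,sold=2 ship[1->2]=2 ship[0->1]=1 prod=2 -> [13 1 2]
Step 7: demand=4,sold=2 ship[1->2]=1 ship[0->1]=1 prod=2 -> [14 1 1]
Step 8: demand=4,sold=1 ship[1->2]=1 ship[0->1]=1 prod=2 -> [15 1 1]
Step 9: demand=4,sold=1 ship[1->2]=1 ship[0->1]=1 prod=2 -> [16 1 1]
Step 10: demand=4,sold=1 ship[1->2]=1 ship[0->1]=1 prod=2 -> [17 1 1]
Step 11: demand=4,sold=1 ship[1->2]=1 ship[0->1]=1 prod=2 -> [18 1 1]
Step 12: demand=4,sold=1 ship[1->2]=1 ship[0->1]=1 prod=2 -> [19 1 1]
First stockout at step 5

5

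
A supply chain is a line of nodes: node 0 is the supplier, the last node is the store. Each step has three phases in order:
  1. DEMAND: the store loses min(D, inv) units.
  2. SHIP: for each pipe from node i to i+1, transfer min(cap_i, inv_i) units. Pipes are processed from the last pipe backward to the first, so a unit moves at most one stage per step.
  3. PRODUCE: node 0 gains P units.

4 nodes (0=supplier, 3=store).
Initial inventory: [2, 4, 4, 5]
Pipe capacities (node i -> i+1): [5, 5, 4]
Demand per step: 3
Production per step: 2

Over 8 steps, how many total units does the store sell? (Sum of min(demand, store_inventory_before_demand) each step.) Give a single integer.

Answer: 23

Derivation:
Step 1: sold=3 (running total=3) -> [2 2 4 6]
Step 2: sold=3 (running total=6) -> [2 2 2 7]
Step 3: sold=3 (running total=9) -> [2 2 2 6]
Step 4: sold=3 (running total=12) -> [2 2 2 5]
Step 5: sold=3 (running total=15) -> [2 2 2 4]
Step 6: sold=3 (running total=18) -> [2 2 2 3]
Step 7: sold=3 (running total=21) -> [2 2 2 2]
Step 8: sold=2 (running total=23) -> [2 2 2 2]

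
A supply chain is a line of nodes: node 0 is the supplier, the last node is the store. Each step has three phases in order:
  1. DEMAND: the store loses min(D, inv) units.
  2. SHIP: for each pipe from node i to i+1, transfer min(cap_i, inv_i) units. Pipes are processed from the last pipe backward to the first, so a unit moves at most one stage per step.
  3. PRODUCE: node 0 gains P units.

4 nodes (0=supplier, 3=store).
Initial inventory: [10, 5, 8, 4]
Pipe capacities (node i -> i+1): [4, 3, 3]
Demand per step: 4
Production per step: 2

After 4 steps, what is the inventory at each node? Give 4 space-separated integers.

Step 1: demand=4,sold=4 ship[2->3]=3 ship[1->2]=3 ship[0->1]=4 prod=2 -> inv=[8 6 8 3]
Step 2: demand=4,sold=3 ship[2->3]=3 ship[1->2]=3 ship[0->1]=4 prod=2 -> inv=[6 7 8 3]
Step 3: demand=4,sold=3 ship[2->3]=3 ship[1->2]=3 ship[0->1]=4 prod=2 -> inv=[4 8 8 3]
Step 4: demand=4,sold=3 ship[2->3]=3 ship[1->2]=3 ship[0->1]=4 prod=2 -> inv=[2 9 8 3]

2 9 8 3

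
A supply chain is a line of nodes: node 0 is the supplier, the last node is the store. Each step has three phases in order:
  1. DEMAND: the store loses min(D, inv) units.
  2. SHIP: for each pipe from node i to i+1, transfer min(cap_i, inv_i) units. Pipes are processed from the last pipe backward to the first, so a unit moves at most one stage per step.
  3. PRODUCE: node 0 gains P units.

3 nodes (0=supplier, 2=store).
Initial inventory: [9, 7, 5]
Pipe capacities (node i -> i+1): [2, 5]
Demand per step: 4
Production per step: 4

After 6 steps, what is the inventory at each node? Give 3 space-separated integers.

Step 1: demand=4,sold=4 ship[1->2]=5 ship[0->1]=2 prod=4 -> inv=[11 4 6]
Step 2: demand=4,sold=4 ship[1->2]=4 ship[0->1]=2 prod=4 -> inv=[13 2 6]
Step 3: demand=4,sold=4 ship[1->2]=2 ship[0->1]=2 prod=4 -> inv=[15 2 4]
Step 4: demand=4,sold=4 ship[1->2]=2 ship[0->1]=2 prod=4 -> inv=[17 2 2]
Step 5: demand=4,sold=2 ship[1->2]=2 ship[0->1]=2 prod=4 -> inv=[19 2 2]
Step 6: demand=4,sold=2 ship[1->2]=2 ship[0->1]=2 prod=4 -> inv=[21 2 2]

21 2 2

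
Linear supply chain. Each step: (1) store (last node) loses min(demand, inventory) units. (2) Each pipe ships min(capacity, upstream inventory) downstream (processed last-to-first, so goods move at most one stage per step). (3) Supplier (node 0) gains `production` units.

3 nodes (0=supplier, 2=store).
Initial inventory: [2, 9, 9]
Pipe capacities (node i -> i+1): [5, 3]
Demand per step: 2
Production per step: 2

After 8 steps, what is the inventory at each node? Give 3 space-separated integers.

Step 1: demand=2,sold=2 ship[1->2]=3 ship[0->1]=2 prod=2 -> inv=[2 8 10]
Step 2: demand=2,sold=2 ship[1->2]=3 ship[0->1]=2 prod=2 -> inv=[2 7 11]
Step 3: demand=2,sold=2 ship[1->2]=3 ship[0->1]=2 prod=2 -> inv=[2 6 12]
Step 4: demand=2,sold=2 ship[1->2]=3 ship[0->1]=2 prod=2 -> inv=[2 5 13]
Step 5: demand=2,sold=2 ship[1->2]=3 ship[0->1]=2 prod=2 -> inv=[2 4 14]
Step 6: demand=2,sold=2 ship[1->2]=3 ship[0->1]=2 prod=2 -> inv=[2 3 15]
Step 7: demand=2,sold=2 ship[1->2]=3 ship[0->1]=2 prod=2 -> inv=[2 2 16]
Step 8: demand=2,sold=2 ship[1->2]=2 ship[0->1]=2 prod=2 -> inv=[2 2 16]

2 2 16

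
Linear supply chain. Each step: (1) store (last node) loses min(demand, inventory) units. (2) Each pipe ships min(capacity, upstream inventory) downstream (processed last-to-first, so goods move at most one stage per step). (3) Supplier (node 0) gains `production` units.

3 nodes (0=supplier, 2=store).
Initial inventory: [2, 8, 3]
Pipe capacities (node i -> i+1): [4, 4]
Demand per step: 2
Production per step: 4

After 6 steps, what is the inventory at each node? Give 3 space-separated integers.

Step 1: demand=2,sold=2 ship[1->2]=4 ship[0->1]=2 prod=4 -> inv=[4 6 5]
Step 2: demand=2,sold=2 ship[1->2]=4 ship[0->1]=4 prod=4 -> inv=[4 6 7]
Step 3: demand=2,sold=2 ship[1->2]=4 ship[0->1]=4 prod=4 -> inv=[4 6 9]
Step 4: demand=2,sold=2 ship[1->2]=4 ship[0->1]=4 prod=4 -> inv=[4 6 11]
Step 5: demand=2,sold=2 ship[1->2]=4 ship[0->1]=4 prod=4 -> inv=[4 6 13]
Step 6: demand=2,sold=2 ship[1->2]=4 ship[0->1]=4 prod=4 -> inv=[4 6 15]

4 6 15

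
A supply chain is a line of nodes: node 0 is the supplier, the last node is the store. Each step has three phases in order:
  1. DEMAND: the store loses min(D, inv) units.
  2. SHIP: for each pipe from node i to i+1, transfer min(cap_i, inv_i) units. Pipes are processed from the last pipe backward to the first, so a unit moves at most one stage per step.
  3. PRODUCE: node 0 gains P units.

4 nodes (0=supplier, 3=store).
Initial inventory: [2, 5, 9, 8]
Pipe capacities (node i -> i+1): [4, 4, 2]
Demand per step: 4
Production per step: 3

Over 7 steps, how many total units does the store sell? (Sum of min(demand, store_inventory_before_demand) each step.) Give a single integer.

Answer: 20

Derivation:
Step 1: sold=4 (running total=4) -> [3 3 11 6]
Step 2: sold=4 (running total=8) -> [3 3 12 4]
Step 3: sold=4 (running total=12) -> [3 3 13 2]
Step 4: sold=2 (running total=14) -> [3 3 14 2]
Step 5: sold=2 (running total=16) -> [3 3 15 2]
Step 6: sold=2 (running total=18) -> [3 3 16 2]
Step 7: sold=2 (running total=20) -> [3 3 17 2]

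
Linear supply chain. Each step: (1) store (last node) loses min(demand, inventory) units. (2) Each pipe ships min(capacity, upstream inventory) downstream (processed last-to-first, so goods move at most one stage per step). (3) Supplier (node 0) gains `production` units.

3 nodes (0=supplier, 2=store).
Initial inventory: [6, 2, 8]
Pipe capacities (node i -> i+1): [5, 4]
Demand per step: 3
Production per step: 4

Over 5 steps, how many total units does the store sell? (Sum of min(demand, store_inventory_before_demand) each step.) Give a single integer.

Answer: 15

Derivation:
Step 1: sold=3 (running total=3) -> [5 5 7]
Step 2: sold=3 (running total=6) -> [4 6 8]
Step 3: sold=3 (running total=9) -> [4 6 9]
Step 4: sold=3 (running total=12) -> [4 6 10]
Step 5: sold=3 (running total=15) -> [4 6 11]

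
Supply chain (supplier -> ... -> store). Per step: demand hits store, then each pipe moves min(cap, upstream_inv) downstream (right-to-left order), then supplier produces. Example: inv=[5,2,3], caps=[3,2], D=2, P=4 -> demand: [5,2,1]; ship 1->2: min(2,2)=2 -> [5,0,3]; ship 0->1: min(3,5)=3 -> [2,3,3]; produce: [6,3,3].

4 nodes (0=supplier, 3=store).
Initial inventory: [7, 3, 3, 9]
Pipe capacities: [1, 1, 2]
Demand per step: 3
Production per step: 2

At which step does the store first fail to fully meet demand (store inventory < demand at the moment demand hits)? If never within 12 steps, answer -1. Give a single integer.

Step 1: demand=3,sold=3 ship[2->3]=2 ship[1->2]=1 ship[0->1]=1 prod=2 -> [8 3 2 8]
Step 2: demand=3,sold=3 ship[2->3]=2 ship[1->2]=1 ship[0->1]=1 prod=2 -> [9 3 1 7]
Step 3: demand=3,sold=3 ship[2->3]=1 ship[1->2]=1 ship[0->1]=1 prod=2 -> [10 3 1 5]
Step 4: demand=3,sold=3 ship[2->3]=1 ship[1->2]=1 ship[0->1]=1 prod=2 -> [11 3 1 3]
Step 5: demand=3,sold=3 ship[2->3]=1 ship[1->2]=1 ship[0->1]=1 prod=2 -> [12 3 1 1]
Step 6: demand=3,sold=1 ship[2->3]=1 ship[1->2]=1 ship[0->1]=1 prod=2 -> [13 3 1 1]
Step 7: demand=3,sold=1 ship[2->3]=1 ship[1->2]=1 ship[0->1]=1 prod=2 -> [14 3 1 1]
Step 8: demand=3,sold=1 ship[2->3]=1 ship[1->2]=1 ship[0->1]=1 prod=2 -> [15 3 1 1]
Step 9: demand=3,sold=1 ship[2->3]=1 ship[1->2]=1 ship[0->1]=1 prod=2 -> [16 3 1 1]
Step 10: demand=3,sold=1 ship[2->3]=1 ship[1->2]=1 ship[0->1]=1 prod=2 -> [17 3 1 1]
Step 11: demand=3,sold=1 ship[2->3]=1 ship[1->2]=1 ship[0->1]=1 prod=2 -> [18 3 1 1]
Step 12: demand=3,sold=1 ship[2->3]=1 ship[1->2]=1 ship[0->1]=1 prod=2 -> [19 3 1 1]
First stockout at step 6

6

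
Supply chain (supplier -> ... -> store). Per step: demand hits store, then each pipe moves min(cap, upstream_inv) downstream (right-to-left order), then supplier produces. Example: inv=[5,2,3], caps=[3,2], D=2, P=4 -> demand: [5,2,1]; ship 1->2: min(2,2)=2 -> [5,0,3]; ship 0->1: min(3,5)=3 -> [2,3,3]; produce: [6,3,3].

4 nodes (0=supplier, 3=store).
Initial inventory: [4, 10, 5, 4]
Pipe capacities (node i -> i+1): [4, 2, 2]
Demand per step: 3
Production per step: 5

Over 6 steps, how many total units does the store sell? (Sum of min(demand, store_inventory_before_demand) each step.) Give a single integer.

Answer: 14

Derivation:
Step 1: sold=3 (running total=3) -> [5 12 5 3]
Step 2: sold=3 (running total=6) -> [6 14 5 2]
Step 3: sold=2 (running total=8) -> [7 16 5 2]
Step 4: sold=2 (running total=10) -> [8 18 5 2]
Step 5: sold=2 (running total=12) -> [9 20 5 2]
Step 6: sold=2 (running total=14) -> [10 22 5 2]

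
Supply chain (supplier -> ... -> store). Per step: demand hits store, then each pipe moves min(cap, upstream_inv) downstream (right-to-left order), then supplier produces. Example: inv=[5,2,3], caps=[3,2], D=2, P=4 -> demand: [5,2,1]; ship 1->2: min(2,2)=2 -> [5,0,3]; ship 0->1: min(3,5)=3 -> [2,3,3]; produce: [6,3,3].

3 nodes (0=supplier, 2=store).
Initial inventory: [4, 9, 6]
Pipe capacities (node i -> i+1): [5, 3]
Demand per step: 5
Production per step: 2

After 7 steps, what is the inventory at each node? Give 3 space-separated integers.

Step 1: demand=5,sold=5 ship[1->2]=3 ship[0->1]=4 prod=2 -> inv=[2 10 4]
Step 2: demand=5,sold=4 ship[1->2]=3 ship[0->1]=2 prod=2 -> inv=[2 9 3]
Step 3: demand=5,sold=3 ship[1->2]=3 ship[0->1]=2 prod=2 -> inv=[2 8 3]
Step 4: demand=5,sold=3 ship[1->2]=3 ship[0->1]=2 prod=2 -> inv=[2 7 3]
Step 5: demand=5,sold=3 ship[1->2]=3 ship[0->1]=2 prod=2 -> inv=[2 6 3]
Step 6: demand=5,sold=3 ship[1->2]=3 ship[0->1]=2 prod=2 -> inv=[2 5 3]
Step 7: demand=5,sold=3 ship[1->2]=3 ship[0->1]=2 prod=2 -> inv=[2 4 3]

2 4 3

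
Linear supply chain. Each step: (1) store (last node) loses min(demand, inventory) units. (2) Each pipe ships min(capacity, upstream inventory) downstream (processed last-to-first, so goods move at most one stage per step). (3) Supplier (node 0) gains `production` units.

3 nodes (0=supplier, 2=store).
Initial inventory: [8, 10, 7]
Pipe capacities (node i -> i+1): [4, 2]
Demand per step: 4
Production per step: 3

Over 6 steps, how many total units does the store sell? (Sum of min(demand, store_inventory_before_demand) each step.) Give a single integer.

Answer: 17

Derivation:
Step 1: sold=4 (running total=4) -> [7 12 5]
Step 2: sold=4 (running total=8) -> [6 14 3]
Step 3: sold=3 (running total=11) -> [5 16 2]
Step 4: sold=2 (running total=13) -> [4 18 2]
Step 5: sold=2 (running total=15) -> [3 20 2]
Step 6: sold=2 (running total=17) -> [3 21 2]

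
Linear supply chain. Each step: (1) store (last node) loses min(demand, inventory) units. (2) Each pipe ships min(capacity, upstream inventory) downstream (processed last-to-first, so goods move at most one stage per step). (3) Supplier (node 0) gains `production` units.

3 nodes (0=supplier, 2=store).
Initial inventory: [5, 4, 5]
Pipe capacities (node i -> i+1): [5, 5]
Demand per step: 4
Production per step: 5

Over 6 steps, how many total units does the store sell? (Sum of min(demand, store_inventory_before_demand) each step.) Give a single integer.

Step 1: sold=4 (running total=4) -> [5 5 5]
Step 2: sold=4 (running total=8) -> [5 5 6]
Step 3: sold=4 (running total=12) -> [5 5 7]
Step 4: sold=4 (running total=16) -> [5 5 8]
Step 5: sold=4 (running total=20) -> [5 5 9]
Step 6: sold=4 (running total=24) -> [5 5 10]

Answer: 24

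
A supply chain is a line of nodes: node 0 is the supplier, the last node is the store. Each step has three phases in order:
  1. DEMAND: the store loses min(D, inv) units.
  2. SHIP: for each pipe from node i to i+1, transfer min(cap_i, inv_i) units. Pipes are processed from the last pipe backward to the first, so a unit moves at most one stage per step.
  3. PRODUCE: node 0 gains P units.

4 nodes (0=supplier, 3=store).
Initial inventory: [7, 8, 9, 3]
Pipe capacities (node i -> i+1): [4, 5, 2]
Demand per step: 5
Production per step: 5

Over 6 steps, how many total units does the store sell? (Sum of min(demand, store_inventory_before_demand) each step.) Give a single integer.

Step 1: sold=3 (running total=3) -> [8 7 12 2]
Step 2: sold=2 (running total=5) -> [9 6 15 2]
Step 3: sold=2 (running total=7) -> [10 5 18 2]
Step 4: sold=2 (running total=9) -> [11 4 21 2]
Step 5: sold=2 (running total=11) -> [12 4 23 2]
Step 6: sold=2 (running total=13) -> [13 4 25 2]

Answer: 13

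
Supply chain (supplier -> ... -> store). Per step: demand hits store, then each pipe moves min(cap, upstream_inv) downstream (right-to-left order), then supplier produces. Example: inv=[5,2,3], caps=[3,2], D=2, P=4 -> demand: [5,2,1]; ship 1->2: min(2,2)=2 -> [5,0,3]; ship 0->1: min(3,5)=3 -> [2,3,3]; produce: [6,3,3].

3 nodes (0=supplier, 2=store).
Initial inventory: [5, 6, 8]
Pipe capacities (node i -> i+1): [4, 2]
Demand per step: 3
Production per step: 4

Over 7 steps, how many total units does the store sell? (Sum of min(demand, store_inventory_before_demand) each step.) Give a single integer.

Answer: 20

Derivation:
Step 1: sold=3 (running total=3) -> [5 8 7]
Step 2: sold=3 (running total=6) -> [5 10 6]
Step 3: sold=3 (running total=9) -> [5 12 5]
Step 4: sold=3 (running total=12) -> [5 14 4]
Step 5: sold=3 (running total=15) -> [5 16 3]
Step 6: sold=3 (running total=18) -> [5 18 2]
Step 7: sold=2 (running total=20) -> [5 20 2]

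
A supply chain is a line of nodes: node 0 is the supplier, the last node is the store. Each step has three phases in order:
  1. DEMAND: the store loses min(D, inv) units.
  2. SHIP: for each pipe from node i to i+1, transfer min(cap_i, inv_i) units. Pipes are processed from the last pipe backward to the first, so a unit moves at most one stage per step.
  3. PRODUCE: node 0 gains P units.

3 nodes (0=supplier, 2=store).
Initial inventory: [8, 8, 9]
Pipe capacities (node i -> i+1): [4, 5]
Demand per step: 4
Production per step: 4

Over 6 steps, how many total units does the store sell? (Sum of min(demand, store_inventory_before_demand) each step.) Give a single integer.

Step 1: sold=4 (running total=4) -> [8 7 10]
Step 2: sold=4 (running total=8) -> [8 6 11]
Step 3: sold=4 (running total=12) -> [8 5 12]
Step 4: sold=4 (running total=16) -> [8 4 13]
Step 5: sold=4 (running total=20) -> [8 4 13]
Step 6: sold=4 (running total=24) -> [8 4 13]

Answer: 24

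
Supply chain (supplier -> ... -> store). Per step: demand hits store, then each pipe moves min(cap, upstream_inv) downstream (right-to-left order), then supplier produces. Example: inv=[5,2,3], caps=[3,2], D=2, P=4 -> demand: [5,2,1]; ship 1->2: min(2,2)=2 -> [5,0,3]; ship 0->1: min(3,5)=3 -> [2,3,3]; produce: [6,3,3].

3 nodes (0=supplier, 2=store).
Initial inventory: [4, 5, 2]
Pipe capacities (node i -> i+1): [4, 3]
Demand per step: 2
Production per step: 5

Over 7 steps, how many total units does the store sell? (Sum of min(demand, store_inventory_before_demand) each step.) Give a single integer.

Answer: 14

Derivation:
Step 1: sold=2 (running total=2) -> [5 6 3]
Step 2: sold=2 (running total=4) -> [6 7 4]
Step 3: sold=2 (running total=6) -> [7 8 5]
Step 4: sold=2 (running total=8) -> [8 9 6]
Step 5: sold=2 (running total=10) -> [9 10 7]
Step 6: sold=2 (running total=12) -> [10 11 8]
Step 7: sold=2 (running total=14) -> [11 12 9]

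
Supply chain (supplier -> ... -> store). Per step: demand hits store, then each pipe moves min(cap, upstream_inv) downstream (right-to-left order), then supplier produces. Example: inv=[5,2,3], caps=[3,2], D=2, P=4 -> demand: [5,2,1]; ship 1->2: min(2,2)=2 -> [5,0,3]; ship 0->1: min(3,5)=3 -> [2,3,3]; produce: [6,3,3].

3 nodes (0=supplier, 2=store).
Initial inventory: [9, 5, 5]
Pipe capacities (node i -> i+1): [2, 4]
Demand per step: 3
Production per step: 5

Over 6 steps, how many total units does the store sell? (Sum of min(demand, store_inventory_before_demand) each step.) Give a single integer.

Step 1: sold=3 (running total=3) -> [12 3 6]
Step 2: sold=3 (running total=6) -> [15 2 6]
Step 3: sold=3 (running total=9) -> [18 2 5]
Step 4: sold=3 (running total=12) -> [21 2 4]
Step 5: sold=3 (running total=15) -> [24 2 3]
Step 6: sold=3 (running total=18) -> [27 2 2]

Answer: 18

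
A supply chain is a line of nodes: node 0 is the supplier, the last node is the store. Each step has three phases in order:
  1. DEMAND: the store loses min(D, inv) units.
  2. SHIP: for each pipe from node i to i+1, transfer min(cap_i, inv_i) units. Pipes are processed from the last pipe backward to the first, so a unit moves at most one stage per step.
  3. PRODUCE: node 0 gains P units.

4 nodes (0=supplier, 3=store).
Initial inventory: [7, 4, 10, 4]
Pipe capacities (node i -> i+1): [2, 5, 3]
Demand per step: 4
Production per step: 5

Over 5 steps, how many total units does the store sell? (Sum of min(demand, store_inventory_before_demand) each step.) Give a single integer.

Step 1: sold=4 (running total=4) -> [10 2 11 3]
Step 2: sold=3 (running total=7) -> [13 2 10 3]
Step 3: sold=3 (running total=10) -> [16 2 9 3]
Step 4: sold=3 (running total=13) -> [19 2 8 3]
Step 5: sold=3 (running total=16) -> [22 2 7 3]

Answer: 16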